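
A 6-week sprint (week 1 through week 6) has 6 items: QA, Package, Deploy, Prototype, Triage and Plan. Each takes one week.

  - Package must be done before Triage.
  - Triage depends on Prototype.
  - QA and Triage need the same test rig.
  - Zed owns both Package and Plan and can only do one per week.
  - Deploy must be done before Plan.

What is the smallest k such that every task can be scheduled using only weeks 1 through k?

The precedence chain requires at least 2 distinct weeks.
2 works (last occupied week: week 2): for example Plan -> week 2; Package -> week 1; Prototype -> week 1; Triage -> week 2; QA -> week 1; Deploy -> week 1.

2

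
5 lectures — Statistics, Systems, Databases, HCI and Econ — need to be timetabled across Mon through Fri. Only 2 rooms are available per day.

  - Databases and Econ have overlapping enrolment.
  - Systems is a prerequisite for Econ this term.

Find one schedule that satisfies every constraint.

Statistics in Mon, Econ in Tue, HCI in Tue, Systems in Mon, Databases in Wed

Checking: Systems(Mon) before Econ(Tue); Databases(Wed) != Econ(Tue); max 2 per day (cap 2).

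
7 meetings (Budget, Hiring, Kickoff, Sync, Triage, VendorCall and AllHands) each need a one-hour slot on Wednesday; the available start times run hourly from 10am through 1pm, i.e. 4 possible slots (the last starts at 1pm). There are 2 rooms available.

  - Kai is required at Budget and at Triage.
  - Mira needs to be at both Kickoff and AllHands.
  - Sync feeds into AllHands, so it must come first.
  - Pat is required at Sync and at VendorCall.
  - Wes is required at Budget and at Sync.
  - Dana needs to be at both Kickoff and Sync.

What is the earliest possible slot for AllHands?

Precedence pushes AllHands to at least 11am.
AllHands at 11am is achievable: VendorCall -> 1pm, Hiring -> 10am, Triage -> 12pm, AllHands -> 11am, Sync -> 10am, Kickoff -> 12pm, Budget -> 11am.

11am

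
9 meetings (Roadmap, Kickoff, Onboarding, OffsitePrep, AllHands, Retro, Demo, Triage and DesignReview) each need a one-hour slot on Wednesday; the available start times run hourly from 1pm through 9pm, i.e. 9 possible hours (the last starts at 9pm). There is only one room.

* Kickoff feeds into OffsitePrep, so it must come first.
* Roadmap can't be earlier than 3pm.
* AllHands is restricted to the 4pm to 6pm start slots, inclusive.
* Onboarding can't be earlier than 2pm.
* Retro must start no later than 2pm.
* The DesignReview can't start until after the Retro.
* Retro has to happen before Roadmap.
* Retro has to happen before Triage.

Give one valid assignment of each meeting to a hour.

Onboarding -> 2pm, DesignReview -> 8pm, Kickoff -> 5pm, Roadmap -> 3pm, Demo -> 9pm, OffsitePrep -> 6pm, Retro -> 1pm, AllHands -> 4pm, Triage -> 7pm

Checking: Kickoff(5pm) before OffsitePrep(6pm); Retro(1pm) before Triage(7pm); Retro(1pm) before Roadmap(3pm); Retro(1pm) before DesignReview(8pm); Onboarding=2pm in [2pm,9pm]; Retro=1pm in [1pm,2pm]; Roadmap=3pm in [3pm,9pm]; AllHands=4pm in [4pm,6pm]; max 1 per hour (cap 1).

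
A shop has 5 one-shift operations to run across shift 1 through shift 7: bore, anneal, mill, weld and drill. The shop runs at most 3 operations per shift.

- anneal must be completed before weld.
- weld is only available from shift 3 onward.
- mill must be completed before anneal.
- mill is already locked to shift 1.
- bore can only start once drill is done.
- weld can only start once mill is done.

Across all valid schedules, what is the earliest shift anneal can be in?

Precedence pushes anneal to at least shift 2; downstream work caps anneal at shift 6.
anneal at shift 2 is achievable: mill in shift 1, drill in shift 1, anneal in shift 2, weld in shift 3, bore in shift 2.

shift 2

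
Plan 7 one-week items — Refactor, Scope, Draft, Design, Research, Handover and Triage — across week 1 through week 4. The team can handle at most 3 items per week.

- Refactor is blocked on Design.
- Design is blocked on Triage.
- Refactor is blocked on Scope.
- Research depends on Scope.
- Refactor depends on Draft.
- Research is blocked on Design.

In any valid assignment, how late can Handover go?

Handover at week 4 is achievable: Triage=week 1; Research=week 3; Design=week 2; Scope=week 1; Handover=week 4; Refactor=week 3; Draft=week 1.

week 4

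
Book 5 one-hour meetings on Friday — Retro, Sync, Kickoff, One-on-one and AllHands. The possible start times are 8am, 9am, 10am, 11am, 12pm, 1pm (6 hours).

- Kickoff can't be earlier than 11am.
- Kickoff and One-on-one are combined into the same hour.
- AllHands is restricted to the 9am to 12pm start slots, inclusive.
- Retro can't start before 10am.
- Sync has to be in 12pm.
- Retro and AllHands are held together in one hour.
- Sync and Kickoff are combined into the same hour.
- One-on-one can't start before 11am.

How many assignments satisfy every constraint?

Enumerating: Sync -> 12pm; Retro -> 10am; One-on-one -> 12pm; AllHands -> 10am; Kickoff -> 12pm | One-on-one=12pm, Retro=11am, AllHands=11am, Kickoff=12pm, Sync=12pm | Sync=12pm; One-on-one=12pm; Kickoff=12pm; AllHands=12pm; Retro=12pm.

3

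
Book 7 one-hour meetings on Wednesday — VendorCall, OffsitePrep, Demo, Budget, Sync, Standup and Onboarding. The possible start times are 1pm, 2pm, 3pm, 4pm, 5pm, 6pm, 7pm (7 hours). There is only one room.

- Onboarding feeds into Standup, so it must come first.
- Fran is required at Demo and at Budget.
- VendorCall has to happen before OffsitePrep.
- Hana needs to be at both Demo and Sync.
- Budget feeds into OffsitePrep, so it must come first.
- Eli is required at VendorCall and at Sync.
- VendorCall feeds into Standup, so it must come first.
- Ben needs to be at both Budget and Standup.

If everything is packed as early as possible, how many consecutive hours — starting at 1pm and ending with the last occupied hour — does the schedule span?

The precedence chain requires at least 2 distinct hours.
With at most 1 per hour and 7 meetings, at least 7 hours are needed.
7 works (last occupied hour: 7pm): for example OffsitePrep -> 3pm; Standup -> 5pm; Sync -> 7pm; VendorCall -> 1pm; Budget -> 2pm; Demo -> 6pm; Onboarding -> 4pm.

7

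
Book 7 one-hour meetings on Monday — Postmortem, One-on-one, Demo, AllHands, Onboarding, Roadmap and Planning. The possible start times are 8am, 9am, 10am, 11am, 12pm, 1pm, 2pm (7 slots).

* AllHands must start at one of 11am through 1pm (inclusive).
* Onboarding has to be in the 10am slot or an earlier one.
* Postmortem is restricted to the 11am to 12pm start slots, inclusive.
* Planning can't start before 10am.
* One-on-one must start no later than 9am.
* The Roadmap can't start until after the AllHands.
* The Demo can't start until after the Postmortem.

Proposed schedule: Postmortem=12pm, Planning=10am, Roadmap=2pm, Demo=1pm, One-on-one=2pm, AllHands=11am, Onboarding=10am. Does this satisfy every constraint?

No — it violates: One-on-one must start no later than 9am

One-on-one must start no later than 9am — violated.
Planning can't start before 10am — holds.
Onboarding has to be in the 10am slot or an earlier one — holds.
The Demo can't start until after the Postmortem — holds.
The Roadmap can't start until after the AllHands — holds.
Postmortem is restricted to the 11am to 12pm start slots, inclusive — holds.
AllHands must start at one of 11am through 1pm (inclusive) — holds.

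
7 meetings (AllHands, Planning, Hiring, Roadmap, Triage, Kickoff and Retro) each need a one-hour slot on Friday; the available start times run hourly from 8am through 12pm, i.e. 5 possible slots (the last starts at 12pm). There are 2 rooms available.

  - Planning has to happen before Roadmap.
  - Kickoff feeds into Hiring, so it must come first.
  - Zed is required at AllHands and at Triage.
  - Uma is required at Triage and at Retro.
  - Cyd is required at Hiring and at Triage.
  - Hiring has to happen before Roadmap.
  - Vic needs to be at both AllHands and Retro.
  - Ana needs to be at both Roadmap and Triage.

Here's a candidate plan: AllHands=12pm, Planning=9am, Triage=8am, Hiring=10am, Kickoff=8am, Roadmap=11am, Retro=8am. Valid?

No. Uma is required at Triage and at Retro is not satisfied.

Zed is required at AllHands and at Triage — holds.
Kickoff feeds into Hiring, so it must come first — holds.
Vic needs to be at both AllHands and Retro — holds.
Ana needs to be at both Roadmap and Triage — holds.
Uma is required at Triage and at Retro — violated.
Cyd is required at Hiring and at Triage — holds.
Planning has to happen before Roadmap — holds.
There are 2 rooms available — violated.
Hiring has to happen before Roadmap — holds.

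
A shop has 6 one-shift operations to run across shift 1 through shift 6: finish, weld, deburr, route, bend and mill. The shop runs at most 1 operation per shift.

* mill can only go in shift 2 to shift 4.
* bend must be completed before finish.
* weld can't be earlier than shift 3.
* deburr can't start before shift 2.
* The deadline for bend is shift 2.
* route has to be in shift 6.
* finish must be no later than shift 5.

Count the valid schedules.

Splitting on finish: it can be shift 2 (4), shift 3 (3), shift 4 (3), shift 5 (4). Listing each branch's schedules as (weld, deburr, route, bend, mill) by shift number:
finish=shift 2: (3,5,6,1,4) (4,5,6,1,3) (5,3,6,1,4) (5,4,6,1,3) — 4.
finish=shift 3: (4,5,6,1,2) (5,2,6,1,4) (5,4,6,1,2) — 3.
finish=shift 4: (3,5,6,1,2) (5,2,6,1,3) (5,3,6,1,2) — 3.
finish=shift 5: (3,2,6,1,4) (3,4,6,1,2) (4,2,6,1,3) (4,3,6,1,2) — 4.
Summing: 4 + 3 + 3 + 4 = 14.

14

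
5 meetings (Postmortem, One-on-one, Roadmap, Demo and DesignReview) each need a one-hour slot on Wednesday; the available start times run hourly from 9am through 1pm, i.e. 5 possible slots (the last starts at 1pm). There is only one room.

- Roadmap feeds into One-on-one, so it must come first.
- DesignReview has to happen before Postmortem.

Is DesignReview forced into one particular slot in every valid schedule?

No

DesignReview can be 9am (e.g. DesignReview=9am; Demo=1pm; Postmortem=10am; Roadmap=11am; One-on-one=12pm) or 10am (e.g. One-on-one in 12pm; Postmortem in 11am; Roadmap in 9am; DesignReview in 10am; Demo in 1pm).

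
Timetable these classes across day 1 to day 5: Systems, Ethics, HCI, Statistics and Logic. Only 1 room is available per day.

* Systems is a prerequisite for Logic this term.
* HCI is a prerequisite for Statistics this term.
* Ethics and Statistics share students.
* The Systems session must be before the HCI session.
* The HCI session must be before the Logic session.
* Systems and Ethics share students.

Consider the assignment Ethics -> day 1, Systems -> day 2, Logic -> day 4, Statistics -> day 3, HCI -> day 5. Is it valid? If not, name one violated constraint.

Invalid. HCI is a prerequisite for Statistics this term.

Ethics and Statistics share students — holds.
Systems is a prerequisite for Logic this term — holds.
The HCI session must be before the Logic session — violated.
HCI is a prerequisite for Statistics this term — violated.
Only 1 room is available per day — holds.
Systems and Ethics share students — holds.
The Systems session must be before the HCI session — holds.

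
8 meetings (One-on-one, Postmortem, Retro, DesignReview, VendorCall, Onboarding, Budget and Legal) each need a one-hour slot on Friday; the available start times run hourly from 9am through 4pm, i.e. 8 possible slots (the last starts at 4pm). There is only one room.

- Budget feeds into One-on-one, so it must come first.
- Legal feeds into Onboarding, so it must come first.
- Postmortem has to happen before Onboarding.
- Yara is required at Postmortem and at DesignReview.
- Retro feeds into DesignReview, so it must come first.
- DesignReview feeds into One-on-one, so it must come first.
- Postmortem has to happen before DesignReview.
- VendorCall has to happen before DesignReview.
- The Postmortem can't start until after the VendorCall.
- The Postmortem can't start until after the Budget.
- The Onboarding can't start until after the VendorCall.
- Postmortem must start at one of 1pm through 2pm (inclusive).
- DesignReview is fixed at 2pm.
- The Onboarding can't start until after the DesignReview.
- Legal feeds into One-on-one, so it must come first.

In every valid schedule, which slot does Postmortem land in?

Postmortem's window is 1pm–2pm.
DesignReview is fixed at 2pm, and Postmortem can't share a slot with DesignReview.
So Postmortem must be 1pm.

1pm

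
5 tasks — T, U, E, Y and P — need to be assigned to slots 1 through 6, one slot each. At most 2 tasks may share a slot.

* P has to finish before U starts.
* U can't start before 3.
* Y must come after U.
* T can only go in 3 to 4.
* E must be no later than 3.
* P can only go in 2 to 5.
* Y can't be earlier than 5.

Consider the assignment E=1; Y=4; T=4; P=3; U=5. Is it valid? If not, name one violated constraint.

Invalid. Y can't be earlier than 5.

Y can't be earlier than 5 — violated.
E must be no later than 3 — holds.
P can only go in 2 to 5 — holds.
T can only go in 3 to 4 — holds.
U can't start before 3 — holds.
P has to finish before U starts — holds.
At most 2 tasks may share a slot — holds.
Y must come after U — violated.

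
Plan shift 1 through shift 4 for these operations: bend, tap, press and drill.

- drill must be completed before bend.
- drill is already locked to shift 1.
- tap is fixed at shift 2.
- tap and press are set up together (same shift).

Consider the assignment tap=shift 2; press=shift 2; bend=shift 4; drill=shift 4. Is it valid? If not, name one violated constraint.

tap is fixed at shift 2 — holds.
drill is already locked to shift 1 — violated.
tap and press are set up together (same shift) — holds.
drill must be completed before bend — violated.

Invalid. drill is already locked to shift 1.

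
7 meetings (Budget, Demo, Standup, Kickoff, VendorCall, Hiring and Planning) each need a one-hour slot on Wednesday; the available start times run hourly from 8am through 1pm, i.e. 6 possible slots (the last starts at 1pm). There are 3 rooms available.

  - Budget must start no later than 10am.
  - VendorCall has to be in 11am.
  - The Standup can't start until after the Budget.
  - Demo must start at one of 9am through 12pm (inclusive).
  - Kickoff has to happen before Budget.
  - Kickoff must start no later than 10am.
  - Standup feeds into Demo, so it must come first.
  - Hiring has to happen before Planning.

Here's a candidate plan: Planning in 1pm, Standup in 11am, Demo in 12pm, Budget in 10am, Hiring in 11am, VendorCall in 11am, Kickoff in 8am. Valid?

Yes, all constraints hold

Budget must start no later than 10am — holds.
Demo must start at one of 9am through 12pm (inclusive) — holds.
Hiring has to happen before Planning — holds.
VendorCall has to be in 11am — holds.
Standup feeds into Demo, so it must come first — holds.
Kickoff has to happen before Budget — holds.
The Standup can't start until after the Budget — holds.
There are 3 rooms available — holds.
Kickoff must start no later than 10am — holds.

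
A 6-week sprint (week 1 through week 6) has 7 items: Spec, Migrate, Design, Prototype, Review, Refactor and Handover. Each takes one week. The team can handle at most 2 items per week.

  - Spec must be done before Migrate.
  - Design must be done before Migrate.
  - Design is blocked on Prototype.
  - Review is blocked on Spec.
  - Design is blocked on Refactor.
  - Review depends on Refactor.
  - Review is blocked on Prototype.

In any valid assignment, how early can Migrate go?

Precedence pushes Migrate to at least week 3.
Migrate at week 3 is achievable: Handover -> week 4; Review -> week 3; Prototype -> week 1; Design -> week 2; Migrate -> week 3; Refactor -> week 1; Spec -> week 2.

week 3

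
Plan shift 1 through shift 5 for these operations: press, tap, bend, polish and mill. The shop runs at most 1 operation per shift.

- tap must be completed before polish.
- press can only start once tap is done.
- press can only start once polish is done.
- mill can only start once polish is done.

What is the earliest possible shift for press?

Precedence pushes press to at least shift 3.
press at shift 3 is achievable: mill -> shift 4; press -> shift 3; polish -> shift 2; bend -> shift 5; tap -> shift 1.

shift 3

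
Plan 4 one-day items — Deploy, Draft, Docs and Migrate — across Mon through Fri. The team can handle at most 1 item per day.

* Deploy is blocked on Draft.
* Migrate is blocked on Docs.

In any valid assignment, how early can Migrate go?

Precedence pushes Migrate to at least Tue.
Migrate at Tue is achievable: Docs -> Mon, Deploy -> Thu, Migrate -> Tue, Draft -> Wed.

Tue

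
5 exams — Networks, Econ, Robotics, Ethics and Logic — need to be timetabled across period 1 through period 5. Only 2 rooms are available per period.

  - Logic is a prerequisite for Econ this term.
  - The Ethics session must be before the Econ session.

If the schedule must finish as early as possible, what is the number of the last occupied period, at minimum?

The precedence chain requires at least 2 distinct periods.
With at most 2 per period and 5 exams, at least 3 periods are needed.
3 works (last occupied period: period 3): for example Econ -> period 2, Robotics -> period 3, Logic -> period 1, Networks -> period 2, Ethics -> period 1.

3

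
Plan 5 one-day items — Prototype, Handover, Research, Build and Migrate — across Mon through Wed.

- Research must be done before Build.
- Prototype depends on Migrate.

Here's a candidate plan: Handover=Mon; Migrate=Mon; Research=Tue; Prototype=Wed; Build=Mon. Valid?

Research must be done before Build — violated.
Prototype depends on Migrate — holds.

No — it violates: Research must be done before Build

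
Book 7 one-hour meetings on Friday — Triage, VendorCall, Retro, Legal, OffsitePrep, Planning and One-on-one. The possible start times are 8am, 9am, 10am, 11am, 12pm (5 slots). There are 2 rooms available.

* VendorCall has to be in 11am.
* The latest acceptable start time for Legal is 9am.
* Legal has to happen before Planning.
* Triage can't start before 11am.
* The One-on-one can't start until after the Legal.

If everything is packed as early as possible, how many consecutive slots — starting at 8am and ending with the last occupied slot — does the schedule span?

4 slots

The precedence chain requires at least 2 distinct slots.
With at most 2 per slot and 7 meetings, at least 4 slots are needed.
Triage can't be placed before 11am — that is slot 4 counting from 8am — so the schedule must run through at least 4 slots.
4 works (last occupied slot: 11am): for example Planning=9am; OffsitePrep=10am; Retro=8am; Legal=8am; VendorCall=11am; One-on-one=9am; Triage=11am.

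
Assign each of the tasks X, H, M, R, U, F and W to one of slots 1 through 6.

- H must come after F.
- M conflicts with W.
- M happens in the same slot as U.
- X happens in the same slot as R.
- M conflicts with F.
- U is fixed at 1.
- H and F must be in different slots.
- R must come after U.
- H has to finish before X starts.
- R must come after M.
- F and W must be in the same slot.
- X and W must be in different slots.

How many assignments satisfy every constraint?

10

Splitting on X: it can be 4 (1), 5 (3), 6 (6). Listing each branch's schedules as (H, M, R, U, F, W):
X=4: (3,1,4,1,2,2) — 1.
X=5: (3,1,5,1,2,2) (4,1,5,1,2,2) (4,1,5,1,3,3) — 3.
X=6: (3,1,6,1,2,2) (4,1,6,1,2,2) (4,1,6,1,3,3) (5,1,6,1,2,2) (5,1,6,1,3,3) (5,1,6,1,4,4) — 6.
Summing: 1 + 3 + 6 = 10.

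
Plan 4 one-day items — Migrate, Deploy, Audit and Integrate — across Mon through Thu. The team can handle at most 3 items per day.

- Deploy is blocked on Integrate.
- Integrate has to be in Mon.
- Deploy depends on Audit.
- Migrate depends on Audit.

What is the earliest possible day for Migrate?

Precedence pushes Migrate to at least Tue.
Migrate at Tue is achievable: Integrate in Mon, Audit in Mon, Deploy in Tue, Migrate in Tue.

Tue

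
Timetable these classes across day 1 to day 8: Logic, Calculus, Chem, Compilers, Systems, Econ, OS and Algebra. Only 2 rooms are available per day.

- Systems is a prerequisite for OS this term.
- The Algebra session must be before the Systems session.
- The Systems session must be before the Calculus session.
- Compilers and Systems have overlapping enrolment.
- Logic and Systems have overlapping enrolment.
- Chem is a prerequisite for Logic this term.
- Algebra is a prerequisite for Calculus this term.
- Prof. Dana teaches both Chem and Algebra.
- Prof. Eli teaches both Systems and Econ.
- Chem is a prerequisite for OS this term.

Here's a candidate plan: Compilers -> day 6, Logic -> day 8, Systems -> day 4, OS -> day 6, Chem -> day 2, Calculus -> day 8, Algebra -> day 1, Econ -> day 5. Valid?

Yes

Chem is a prerequisite for OS this term — holds.
The Systems session must be before the Calculus session — holds.
Logic and Systems have overlapping enrolment — holds.
Algebra is a prerequisite for Calculus this term — holds.
Chem is a prerequisite for Logic this term — holds.
The Algebra session must be before the Systems session — holds.
Prof. Eli teaches both Systems and Econ — holds.
Prof. Dana teaches both Chem and Algebra — holds.
Compilers and Systems have overlapping enrolment — holds.
Only 2 rooms are available per day — holds.
Systems is a prerequisite for OS this term — holds.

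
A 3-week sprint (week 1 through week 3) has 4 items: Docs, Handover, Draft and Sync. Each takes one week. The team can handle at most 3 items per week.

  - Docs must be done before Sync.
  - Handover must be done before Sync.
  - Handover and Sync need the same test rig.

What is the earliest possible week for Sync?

Precedence pushes Sync to at least week 2.
Sync at week 2 is achievable: Sync in week 2, Docs in week 1, Handover in week 1, Draft in week 1.

week 2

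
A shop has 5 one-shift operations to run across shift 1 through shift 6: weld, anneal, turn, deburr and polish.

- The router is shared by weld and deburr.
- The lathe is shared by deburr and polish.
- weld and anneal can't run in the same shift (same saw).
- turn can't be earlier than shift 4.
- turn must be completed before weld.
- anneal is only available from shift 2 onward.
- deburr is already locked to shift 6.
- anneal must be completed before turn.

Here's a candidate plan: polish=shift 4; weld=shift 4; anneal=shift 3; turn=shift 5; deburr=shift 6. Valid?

Invalid. turn must be completed before weld.

The lathe is shared by deburr and polish — holds.
The router is shared by weld and deburr — holds.
anneal must be completed before turn — holds.
weld and anneal can't run in the same shift (same saw) — holds.
anneal is only available from shift 2 onward — holds.
turn must be completed before weld — violated.
deburr is already locked to shift 6 — holds.
turn can't be earlier than shift 4 — holds.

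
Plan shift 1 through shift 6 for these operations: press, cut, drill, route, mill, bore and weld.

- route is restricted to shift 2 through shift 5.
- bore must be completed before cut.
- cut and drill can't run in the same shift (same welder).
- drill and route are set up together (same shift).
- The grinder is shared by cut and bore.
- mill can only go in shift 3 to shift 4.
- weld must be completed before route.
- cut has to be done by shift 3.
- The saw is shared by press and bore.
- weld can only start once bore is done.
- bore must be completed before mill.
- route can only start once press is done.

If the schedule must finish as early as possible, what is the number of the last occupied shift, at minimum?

shift 3

The precedence chain requires at least 3 distinct shifts.
3 works (last occupied shift: shift 3): for example mill=shift 3, cut=shift 2, route=shift 3, drill=shift 3, weld=shift 2, bore=shift 1, press=shift 2.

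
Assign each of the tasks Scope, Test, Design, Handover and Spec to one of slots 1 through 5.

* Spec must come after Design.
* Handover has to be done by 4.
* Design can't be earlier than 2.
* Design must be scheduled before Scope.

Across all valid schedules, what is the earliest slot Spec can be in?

3

Precedence pushes Spec to at least 3.
Spec at 3 is achievable: Test=1; Scope=3; Design=2; Spec=3; Handover=1.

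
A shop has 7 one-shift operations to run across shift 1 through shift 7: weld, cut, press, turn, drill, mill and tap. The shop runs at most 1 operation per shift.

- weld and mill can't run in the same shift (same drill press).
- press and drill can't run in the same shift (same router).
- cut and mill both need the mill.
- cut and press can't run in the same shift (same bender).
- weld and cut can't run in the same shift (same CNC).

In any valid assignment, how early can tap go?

tap at shift 1 is achievable: tap -> shift 1; drill -> shift 6; press -> shift 4; cut -> shift 3; turn -> shift 5; weld -> shift 2; mill -> shift 7.

shift 1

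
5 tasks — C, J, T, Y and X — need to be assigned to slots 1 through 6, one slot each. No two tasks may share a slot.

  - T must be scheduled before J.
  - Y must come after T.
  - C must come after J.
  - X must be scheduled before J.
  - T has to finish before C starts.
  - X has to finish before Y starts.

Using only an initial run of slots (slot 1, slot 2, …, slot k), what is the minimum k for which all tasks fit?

The precedence chain requires at least 3 distinct slots.
With at most 1 per slot and 5 tasks, at least 5 slots are needed.
5 works (last occupied slot: 5): for example C -> 4, T -> 1, Y -> 5, X -> 2, J -> 3.

5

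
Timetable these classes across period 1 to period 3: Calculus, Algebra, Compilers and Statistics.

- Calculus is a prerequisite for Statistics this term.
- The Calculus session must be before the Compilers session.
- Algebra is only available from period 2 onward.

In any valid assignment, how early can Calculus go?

period 1

Downstream work caps Calculus at period 2.
Calculus at period 1 is achievable: Statistics -> period 2, Calculus -> period 1, Algebra -> period 2, Compilers -> period 2.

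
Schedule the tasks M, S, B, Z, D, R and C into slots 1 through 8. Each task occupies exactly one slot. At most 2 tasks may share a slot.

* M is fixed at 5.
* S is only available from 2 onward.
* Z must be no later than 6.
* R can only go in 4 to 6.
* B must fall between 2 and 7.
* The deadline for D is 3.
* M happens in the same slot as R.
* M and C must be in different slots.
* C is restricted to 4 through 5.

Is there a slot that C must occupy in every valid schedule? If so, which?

C's window is 4–5.
M is fixed at 5, and C can't share a slot with M.
So C must be 4.

4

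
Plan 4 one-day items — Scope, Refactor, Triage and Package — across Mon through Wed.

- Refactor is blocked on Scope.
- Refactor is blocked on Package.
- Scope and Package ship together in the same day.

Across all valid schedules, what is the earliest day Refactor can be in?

Precedence pushes Refactor to at least Tue.
Refactor at Tue is achievable: Package in Mon, Scope in Mon, Triage in Mon, Refactor in Tue.

Tue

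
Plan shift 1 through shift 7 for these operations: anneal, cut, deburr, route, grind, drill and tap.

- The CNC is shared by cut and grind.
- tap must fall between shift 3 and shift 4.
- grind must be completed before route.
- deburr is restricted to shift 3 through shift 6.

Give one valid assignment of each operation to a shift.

drill in shift 1, grind in shift 1, cut in shift 2, tap in shift 3, anneal in shift 1, route in shift 2, deburr in shift 3

Checking: grind(shift 1) before route(shift 2); cut(shift 2) != grind(shift 1); deburr=shift 3 in [shift 3,shift 6]; tap=shift 3 in [shift 3,shift 4].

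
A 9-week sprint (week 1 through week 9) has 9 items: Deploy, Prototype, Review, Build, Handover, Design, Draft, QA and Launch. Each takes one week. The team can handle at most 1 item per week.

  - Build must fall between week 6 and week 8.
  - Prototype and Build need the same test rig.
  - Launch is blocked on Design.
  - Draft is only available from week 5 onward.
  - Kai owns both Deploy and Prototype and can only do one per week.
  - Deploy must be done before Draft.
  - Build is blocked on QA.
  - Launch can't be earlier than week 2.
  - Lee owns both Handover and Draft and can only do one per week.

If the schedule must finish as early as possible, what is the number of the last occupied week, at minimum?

week 9

The precedence chain requires at least 2 distinct weeks.
With at most 1 per week and 9 tasks, at least 9 weeks are needed.
Build can't be placed before week 6, so the schedule must run through at least week 6.
9 works (last occupied week: week 9): for example Draft -> week 5, Deploy -> week 3, Prototype -> week 7, Launch -> week 2, Review -> week 8, Handover -> week 9, Design -> week 1, QA -> week 4, Build -> week 6.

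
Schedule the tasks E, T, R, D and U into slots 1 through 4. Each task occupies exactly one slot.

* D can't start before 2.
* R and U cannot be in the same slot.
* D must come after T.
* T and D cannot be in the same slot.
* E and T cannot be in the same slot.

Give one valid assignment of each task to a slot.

E -> 2; R -> 1; T -> 1; D -> 2; U -> 2

Checking: T(1) before D(2); R(1) != U(2); T(1) != D(2); E(2) != T(1); D=2 in [2,4].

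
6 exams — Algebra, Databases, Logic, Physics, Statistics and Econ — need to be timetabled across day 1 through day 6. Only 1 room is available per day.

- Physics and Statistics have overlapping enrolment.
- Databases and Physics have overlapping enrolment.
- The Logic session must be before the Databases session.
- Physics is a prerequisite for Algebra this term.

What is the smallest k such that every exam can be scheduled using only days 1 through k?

6 days

The precedence chain requires at least 2 distinct days.
With at most 1 per day and 6 exams, at least 6 days are needed.
6 works (last occupied day: day 6): for example Econ=day 6, Physics=day 1, Statistics=day 5, Logic=day 3, Algebra=day 2, Databases=day 4.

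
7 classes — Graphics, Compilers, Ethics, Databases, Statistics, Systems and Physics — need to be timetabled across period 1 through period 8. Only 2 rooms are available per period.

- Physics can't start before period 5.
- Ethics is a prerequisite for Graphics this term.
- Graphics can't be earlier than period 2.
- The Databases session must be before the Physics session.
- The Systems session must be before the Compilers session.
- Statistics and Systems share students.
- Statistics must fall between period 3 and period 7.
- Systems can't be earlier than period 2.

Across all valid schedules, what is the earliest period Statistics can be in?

period 3

Statistics is available from period 3; Statistics's own window allows nothing later than period 7.
Statistics at period 3 is achievable: Graphics in period 2; Physics in period 5; Ethics in period 1; Databases in period 1; Compilers in period 3; Systems in period 2; Statistics in period 3.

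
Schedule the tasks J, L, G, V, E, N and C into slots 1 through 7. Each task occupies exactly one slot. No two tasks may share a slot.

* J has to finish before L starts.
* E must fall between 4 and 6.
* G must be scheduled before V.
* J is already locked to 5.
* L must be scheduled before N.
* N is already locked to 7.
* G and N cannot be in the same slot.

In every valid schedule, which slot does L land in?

J is fixed at 5 and must come before L, so L is at least 6.
N is fixed at 7 and must come after L, so L is at most 6.
So L must be 6.

6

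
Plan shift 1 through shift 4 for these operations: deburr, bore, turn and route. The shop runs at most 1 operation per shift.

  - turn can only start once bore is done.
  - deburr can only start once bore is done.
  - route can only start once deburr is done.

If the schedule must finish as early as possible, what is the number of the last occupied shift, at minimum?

4

The precedence chain requires at least 3 distinct shifts.
With at most 1 per shift and 4 operations, at least 4 shifts are needed.
4 works (last occupied shift: shift 4): for example turn -> shift 3; route -> shift 4; bore -> shift 1; deburr -> shift 2.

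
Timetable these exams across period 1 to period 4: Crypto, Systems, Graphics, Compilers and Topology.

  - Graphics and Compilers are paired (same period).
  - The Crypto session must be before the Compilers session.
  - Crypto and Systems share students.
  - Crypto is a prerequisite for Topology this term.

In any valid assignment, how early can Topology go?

Precedence pushes Topology to at least period 2.
Topology at period 2 is achievable: Crypto -> period 1, Graphics -> period 2, Systems -> period 2, Compilers -> period 2, Topology -> period 2.

period 2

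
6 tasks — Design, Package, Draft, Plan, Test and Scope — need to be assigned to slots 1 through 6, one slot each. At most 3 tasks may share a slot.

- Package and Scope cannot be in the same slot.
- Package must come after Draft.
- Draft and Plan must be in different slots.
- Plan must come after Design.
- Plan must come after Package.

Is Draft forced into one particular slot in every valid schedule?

Draft can be 1 (e.g. Package in 2; Plan in 3; Draft in 1; Test in 1; Scope in 3; Design in 1) or 2 (e.g. Draft in 2, Plan in 4, Test in 1, Design in 1, Scope in 1, Package in 3).

No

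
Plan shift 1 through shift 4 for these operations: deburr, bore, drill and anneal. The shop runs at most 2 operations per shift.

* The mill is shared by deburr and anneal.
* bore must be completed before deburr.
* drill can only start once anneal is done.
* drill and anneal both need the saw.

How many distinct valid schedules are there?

32

Splitting on deburr: it can be shift 2 (4), shift 3 (10), shift 4 (18). Listing each branch's schedules as (bore, drill, anneal) by shift number:
deburr=shift 2: (1,2,1) (1,3,1) (1,4,1) (1,4,3) — 4.
deburr=shift 3: (1,2,1) (1,3,1) (1,3,2) (1,4,1) (1,4,2) (2,2,1) (2,3,1) (2,3,2) (2,4,1) (2,4,2) — 10.
deburr=shift 4: (1,2,1) (1,3,1) (1,3,2) (1,4,1) (1,4,2) (1,4,3) (2,2,1) (2,3,1) (2,3,2) (2,4,1) (2,4,2) (2,4,3) (3,2,1) (3,3,1) (3,3,2) (3,4,1) (3,4,2) (3,4,3) — 18.
Summing: 4 + 10 + 18 = 32.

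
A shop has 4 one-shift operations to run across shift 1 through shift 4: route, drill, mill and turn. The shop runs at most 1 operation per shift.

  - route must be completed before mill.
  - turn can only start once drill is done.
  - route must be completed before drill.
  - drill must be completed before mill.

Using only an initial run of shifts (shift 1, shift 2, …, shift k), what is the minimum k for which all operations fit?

4

The precedence chain requires at least 3 distinct shifts.
With at most 1 per shift and 4 operations, at least 4 shifts are needed.
4 works (last occupied shift: shift 4): for example drill in shift 2, turn in shift 4, route in shift 1, mill in shift 3.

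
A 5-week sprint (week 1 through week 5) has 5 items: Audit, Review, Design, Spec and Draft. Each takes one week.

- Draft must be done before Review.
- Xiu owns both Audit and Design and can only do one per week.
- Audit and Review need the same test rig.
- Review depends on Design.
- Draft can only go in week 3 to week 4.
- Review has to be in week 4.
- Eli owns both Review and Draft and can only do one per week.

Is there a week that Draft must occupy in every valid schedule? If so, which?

week 3

Draft's window is week 3–week 4.
Review is fixed at week 4, and Draft can't share a week with Review.
So Draft must be week 3.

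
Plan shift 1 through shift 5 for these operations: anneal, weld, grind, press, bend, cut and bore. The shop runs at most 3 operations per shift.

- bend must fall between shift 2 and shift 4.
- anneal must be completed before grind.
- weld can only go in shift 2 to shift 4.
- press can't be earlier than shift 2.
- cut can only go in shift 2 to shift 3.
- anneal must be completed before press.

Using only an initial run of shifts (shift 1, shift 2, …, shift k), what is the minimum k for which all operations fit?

The precedence chain requires at least 2 distinct shifts.
With at most 3 per shift and 7 operations, at least 3 shifts are needed.
3 works (last occupied shift: shift 3): for example press in shift 2; cut in shift 3; grind in shift 3; weld in shift 2; bore in shift 1; anneal in shift 1; bend in shift 2.

3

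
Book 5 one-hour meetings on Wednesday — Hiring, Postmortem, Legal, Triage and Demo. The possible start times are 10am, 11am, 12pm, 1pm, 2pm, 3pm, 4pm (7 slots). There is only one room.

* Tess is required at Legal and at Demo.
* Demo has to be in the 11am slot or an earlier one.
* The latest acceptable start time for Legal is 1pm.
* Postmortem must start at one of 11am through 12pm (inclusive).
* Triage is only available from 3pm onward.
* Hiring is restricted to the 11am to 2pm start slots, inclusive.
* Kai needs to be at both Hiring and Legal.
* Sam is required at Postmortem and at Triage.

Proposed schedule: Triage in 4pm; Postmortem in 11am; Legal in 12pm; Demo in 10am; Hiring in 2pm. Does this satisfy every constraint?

Yes, all constraints hold

Postmortem must start at one of 11am through 12pm (inclusive) — holds.
Hiring is restricted to the 11am to 2pm start slots, inclusive — holds.
Demo has to be in the 11am slot or an earlier one — holds.
Tess is required at Legal and at Demo — holds.
The latest acceptable start time for Legal is 1pm — holds.
Triage is only available from 3pm onward — holds.
There is only one room — holds.
Kai needs to be at both Hiring and Legal — holds.
Sam is required at Postmortem and at Triage — holds.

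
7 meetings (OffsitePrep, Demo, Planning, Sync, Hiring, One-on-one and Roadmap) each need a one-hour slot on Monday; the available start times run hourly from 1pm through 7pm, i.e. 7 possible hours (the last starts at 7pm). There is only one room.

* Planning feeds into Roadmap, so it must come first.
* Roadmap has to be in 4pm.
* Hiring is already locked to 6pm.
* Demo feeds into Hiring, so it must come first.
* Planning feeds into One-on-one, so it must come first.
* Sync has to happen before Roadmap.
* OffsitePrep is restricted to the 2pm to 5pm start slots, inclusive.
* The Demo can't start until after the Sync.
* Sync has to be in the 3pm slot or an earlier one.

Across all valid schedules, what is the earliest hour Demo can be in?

Precedence pushes Demo to at least 2pm; downstream work caps Demo at 5pm.
Demo at 2pm is achievable: Planning=3pm; OffsitePrep=5pm; One-on-one=7pm; Roadmap=4pm; Hiring=6pm; Demo=2pm; Sync=1pm.

2pm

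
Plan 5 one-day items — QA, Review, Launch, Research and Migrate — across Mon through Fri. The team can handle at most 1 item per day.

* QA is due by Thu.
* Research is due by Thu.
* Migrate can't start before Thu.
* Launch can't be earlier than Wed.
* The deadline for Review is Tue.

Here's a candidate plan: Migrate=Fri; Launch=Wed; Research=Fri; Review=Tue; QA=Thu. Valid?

No — it violates: Research is due by Thu

The team can handle at most 1 item per day — violated.
The deadline for Review is Tue — holds.
Launch can't be earlier than Wed — holds.
QA is due by Thu — holds.
Research is due by Thu — violated.
Migrate can't start before Thu — holds.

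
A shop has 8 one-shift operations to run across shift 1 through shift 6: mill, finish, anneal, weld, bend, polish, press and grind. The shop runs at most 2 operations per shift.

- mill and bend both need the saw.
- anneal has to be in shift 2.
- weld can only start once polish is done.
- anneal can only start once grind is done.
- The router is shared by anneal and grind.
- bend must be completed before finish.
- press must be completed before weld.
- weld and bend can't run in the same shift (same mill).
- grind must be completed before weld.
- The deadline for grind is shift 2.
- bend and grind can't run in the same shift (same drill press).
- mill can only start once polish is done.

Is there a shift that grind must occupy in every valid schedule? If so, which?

grind's window is shift 1–shift 2.
anneal is fixed at shift 2, and grind can't share a shift with anneal.
So grind must be shift 1.

shift 1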